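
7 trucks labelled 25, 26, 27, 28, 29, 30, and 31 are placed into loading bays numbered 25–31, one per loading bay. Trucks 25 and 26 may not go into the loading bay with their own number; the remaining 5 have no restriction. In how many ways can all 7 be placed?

Let Aᵢ (for i ∈ {25, 26}) be the placements that put truck i in its forbidden loading bay. Any j of these fix j positions, leaving (7−j)! ways to fill the rest, and there are C(2,j) ways to pick which j.
By inclusion–exclusion, the number of valid placements is Σ_{j=0}^{2} (−1)^j C(2,j)·(7−j)!.
Computing: 5040 − 1440 + 120 = 3720.

3720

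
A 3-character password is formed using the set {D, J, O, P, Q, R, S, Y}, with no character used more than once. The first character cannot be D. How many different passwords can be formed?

The first character has 8−1 = 7 choices (anything except D).
The remaining 2 characters are filled from the other 7 symbols without repetition: 7 × 6 = 42.
Total: 7 × 42 = 294.

294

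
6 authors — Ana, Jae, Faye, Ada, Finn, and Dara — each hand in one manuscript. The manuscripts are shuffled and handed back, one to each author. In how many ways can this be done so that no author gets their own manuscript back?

265

This is the derangement count D_6: permutations of 6 items with no fixed point.
By inclusion–exclusion this is Σ_{j=0}^{6} (−1)^j C(6,j)·(6−j)!.
Computing: 720 − 720 + 360 − 120 + 30 − 6 + 1 = 265.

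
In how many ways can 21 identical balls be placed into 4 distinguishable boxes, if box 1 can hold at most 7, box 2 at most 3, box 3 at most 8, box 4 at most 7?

34

By stars and bars, unrestricted non-negative solutions to x_1+…+x_4 = 21 number C(21+3,3) = 2024.
Subtract solutions that violate a single cap (substitute x_i' = x_i − (cap_i+1)): x_1 ≥ 8 gives C(16,3) = 560; x_2 ≥ 4 gives C(20,3) = 1140; x_3 ≥ 9 gives C(15,3) = 455; x_4 ≥ 8 gives C(16,3) = 560. Together 2715.
Add back pairs where two caps are both exceeded: 220 + 35 + 56 + 165 + 220 + 35 = 731.
Subtract triples: 1 + 4 + 0 + 1 = 6.
By inclusion–exclusion the count is 2024 − 2715 + 731 − 6 = 34.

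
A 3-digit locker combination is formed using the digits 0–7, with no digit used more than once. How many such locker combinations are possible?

336

With no repetition, fill the 3 digits in order: 8 choices, then 7, down to 6.
That product is 8 × 7 × 6 = 336.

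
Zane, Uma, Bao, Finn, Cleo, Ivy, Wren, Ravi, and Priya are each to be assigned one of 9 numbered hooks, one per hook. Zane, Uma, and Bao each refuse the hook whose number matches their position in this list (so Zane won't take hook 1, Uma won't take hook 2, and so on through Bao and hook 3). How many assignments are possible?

256320

Let Aᵢ (for i ∈ {1, 2, 3}) be the placements that put person i in their forbidden hook. Any j of these fix j positions, leaving (9−j)! ways to fill the rest, and there are C(3,j) ways to pick which j.
By inclusion–exclusion, the number of valid placements is Σ_{j=0}^{3} (−1)^j C(3,j)·(9−j)!.
Computing: 362880 − 120960 + 15120 − 720 = 256320.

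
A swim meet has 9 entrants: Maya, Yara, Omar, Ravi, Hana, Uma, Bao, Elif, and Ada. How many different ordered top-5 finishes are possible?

There are 9 choices for 1st place, 8 for 2nd, and so on down to 5 for position 5.
That gives 9 × 8 × 7 × 6 × 5 = 15120.

15120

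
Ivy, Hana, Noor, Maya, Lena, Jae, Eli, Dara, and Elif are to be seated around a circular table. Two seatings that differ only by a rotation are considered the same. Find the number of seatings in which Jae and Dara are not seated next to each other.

30240

All circular seatings of 9 people number (8)! = 40320.
Seatings with Jae beside Dara: treat them as a block with 2 internal orders, giving 2 × (7)! = 10080.
Subtracting, 40320 − 10080 = 30240.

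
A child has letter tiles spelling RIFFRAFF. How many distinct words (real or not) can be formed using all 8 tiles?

840

RIFFRAFF has 8 letters with F appearing 4 times and R appearing twice.
Dividing 8! = 40320 by 4!·2! = 48 for the repeated letters gives 840.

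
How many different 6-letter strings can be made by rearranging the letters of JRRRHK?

120

The 6 letters of JRRRHK have repeats: R appearing 3 times.
The number of distinct arrangements is 6!/(3!) = 720/6 = 120.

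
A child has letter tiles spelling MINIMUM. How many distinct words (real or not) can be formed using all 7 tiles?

Letter multiplicities in MINIMUM: I×2, M×3, N×1, U×1.
So there are 7! / (3!·2!) = 420 distinguishable arrangements.

420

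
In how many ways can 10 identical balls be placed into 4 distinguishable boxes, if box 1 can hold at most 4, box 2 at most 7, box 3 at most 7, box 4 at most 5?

Ignoring the caps, the number of non-negative solutions to x_1+…+x_4 = 10 is C(13,3) = 286.
Subtract solutions that violate a single cap (substitute x_i' = x_i − (cap_i+1)): x_1 ≥ 5 gives C(8,3) = 56; x_2 ≥ 8 gives C(5,3) = 10; x_3 ≥ 8 gives C(5,3) = 10; x_4 ≥ 6 gives C(7,3) = 35. Together 111.
No two caps can be exceeded simultaneously, so the pair terms are all 0.
By inclusion–exclusion the count is 286 − 111 + 0 = 175.

175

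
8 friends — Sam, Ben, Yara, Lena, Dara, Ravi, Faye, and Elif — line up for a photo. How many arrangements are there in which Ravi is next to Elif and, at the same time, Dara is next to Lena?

2880

Treat {Ravi,Elif} as one block (2 orders) and {Dara,Lena} as another (2 orders).
That leaves 6 units to arrange: 2 × 2 × 6! = 4 × 720 = 2880.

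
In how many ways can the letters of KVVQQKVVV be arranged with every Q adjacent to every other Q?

168

Treat the 2 copies of Q as a single block. The multiset to arrange is then {QQ, K, K, V, V, V, V, V}, 8 items in all.
That gives (8)!/(5!·2!) = 168 arrangements.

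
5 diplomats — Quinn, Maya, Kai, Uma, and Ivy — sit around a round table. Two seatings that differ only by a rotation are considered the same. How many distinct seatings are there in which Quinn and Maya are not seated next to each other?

All circular seatings of 5 people number (4)! = 24.
Those with Quinn next to Maya: fuse the pair into one unit and seat 4 units around a circle — 2·(3)! = 12.
Subtracting, 24 − 12 = 12.

12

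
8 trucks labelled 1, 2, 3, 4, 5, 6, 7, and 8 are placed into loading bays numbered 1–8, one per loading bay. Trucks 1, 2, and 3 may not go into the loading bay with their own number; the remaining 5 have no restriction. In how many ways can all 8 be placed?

27240

Let Aᵢ (for i ∈ {1, 2, 3}) be the placements that put truck i in its forbidden loading bay. Any j of these fix j positions, leaving (8−j)! ways to fill the rest, and there are C(3,j) ways to pick which j.
By inclusion–exclusion, the number of valid placements is Σ_{j=0}^{3} (−1)^j C(3,j)·(8−j)!.
Computing: 40320 − 15120 + 2160 − 120 = 27240.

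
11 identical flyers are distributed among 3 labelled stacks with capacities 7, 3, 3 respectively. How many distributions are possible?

6

By stars and bars, unrestricted non-negative solutions to x_1+…+x_3 = 11 number C(11+2,2) = 78.
Subtract solutions that violate a single cap (substitute x_i' = x_i − (cap_i+1)): x_1 ≥ 8 gives C(5,2) = 10; x_2 ≥ 4 gives C(9,2) = 36; x_3 ≥ 4 gives C(9,2) = 36. Together 82.
Add back pairs where two caps are both exceeded: 0 + 0 + 10 = 10.
By inclusion–exclusion the count is 78 − 82 + 10 = 6.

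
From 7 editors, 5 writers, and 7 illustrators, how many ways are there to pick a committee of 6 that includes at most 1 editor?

6468

Split by how many editors are chosen (0 through 1).
Sum: C(7,0)·C(12,6) + C(7,1)·C(12,5) = 924 + 5544 = 6468.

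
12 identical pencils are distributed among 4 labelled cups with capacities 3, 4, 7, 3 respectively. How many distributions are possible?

47

Ignoring the caps, the number of non-negative solutions to x_1+…+x_4 = 12 is C(15,3) = 455.
Subtract solutions that violate a single cap (substitute x_i' = x_i − (cap_i+1)): x_1 ≥ 4 gives C(11,3) = 165; x_2 ≥ 5 gives C(10,3) = 120; x_3 ≥ 8 gives C(7,3) = 35; x_4 ≥ 4 gives C(11,3) = 165. Together 485.
Add back pairs where two caps are both exceeded: 20 + 1 + 35 + 0 + 20 + 1 = 77.
By inclusion–exclusion the count is 455 − 485 + 77 = 47.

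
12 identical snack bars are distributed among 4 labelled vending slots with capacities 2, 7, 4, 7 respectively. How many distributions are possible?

Ignoring the caps, the number of non-negative solutions to x_1+…+x_4 = 12 is C(15,3) = 455.
Subtract solutions that violate a single cap (substitute x_i' = x_i − (cap_i+1)): x_1 ≥ 3 gives C(12,3) = 220; x_2 ≥ 8 gives C(7,3) = 35; x_3 ≥ 5 gives C(10,3) = 120; x_4 ≥ 8 gives C(7,3) = 35. Together 410.
Add back pairs where two caps are both exceeded: 4 + 35 + 4 + 0 + 0 + 0 = 43.
By inclusion–exclusion the count is 455 − 410 + 43 = 88.

88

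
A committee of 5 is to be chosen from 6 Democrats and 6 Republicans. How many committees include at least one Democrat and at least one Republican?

780

Unrestricted: C(12,5) = 792 ways to pick any 5 of the 12.
Selections missing a whole group: no Democrats → C(6,5) = 6; no Republicans → C(6,5) = 6.
Both groups omitted at once is impossible, so 792 − 12 = 780.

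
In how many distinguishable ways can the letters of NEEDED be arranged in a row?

NEEDED has 6 letters with D appearing twice and E appearing 3 times.
So there are 6! / (3!·2!) = 60 distinguishable arrangements.

60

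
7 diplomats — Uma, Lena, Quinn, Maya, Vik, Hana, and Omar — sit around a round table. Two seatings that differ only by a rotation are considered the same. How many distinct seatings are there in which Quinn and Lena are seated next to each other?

Glue Quinn and Lena into a block (2 internal orders). Seating 6 units around a circle gives (5)! arrangements.
So 2 × (5)! = 2 × 120 = 240.

240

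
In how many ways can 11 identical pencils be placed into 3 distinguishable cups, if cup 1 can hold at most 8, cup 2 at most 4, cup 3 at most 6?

29

Ignoring the caps, the number of non-negative solutions to x_1+…+x_3 = 11 is C(13,2) = 78.
Subtract solutions that violate a single cap (substitute x_i' = x_i − (cap_i+1)): x_1 ≥ 9 gives C(4,2) = 6; x_2 ≥ 5 gives C(8,2) = 28; x_3 ≥ 7 gives C(6,2) = 15. Together 49.
No two caps can be exceeded simultaneously, so the pair terms are all 0.
By inclusion–exclusion the count is 78 − 49 + 0 = 29.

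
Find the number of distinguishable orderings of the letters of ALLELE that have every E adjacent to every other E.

Treat the 2 copies of E as a single block. The multiset to arrange is then {EE, A, L, L, L}, 5 items in all.
That gives (5)!/(3!) = 20 arrangements.

20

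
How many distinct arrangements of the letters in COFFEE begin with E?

With the first slot taken by E, it remains to arrange the other 5 letters (COFFE).
Those 5 letters have F appearing twice, giving (5)!/(2!) = 60.

60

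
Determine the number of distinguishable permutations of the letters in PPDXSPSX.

1680

Letter multiplicities in PPDXSPSX: D×1, P×3, S×2, X×2.
So there are 8! / (3!·2!·2!) = 1680 distinguishable arrangements.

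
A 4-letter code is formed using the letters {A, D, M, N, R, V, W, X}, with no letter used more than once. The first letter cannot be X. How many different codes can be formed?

The first letter has 8−1 = 7 choices (anything except X).
The remaining 3 letters are filled from the other 7 symbols without repetition: 7 × 6 × 5 = 210.
Total: 7 × 210 = 1470.

1470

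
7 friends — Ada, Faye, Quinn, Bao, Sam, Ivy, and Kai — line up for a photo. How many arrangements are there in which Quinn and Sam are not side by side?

Of the 7! = 5040 arrangements, those with Quinn and Sam adjacent number 2 × 6! = 1440 (treat the pair as a block with 2 internal orders).
Complementary counting: 5040 − 1440 = 3600.

3600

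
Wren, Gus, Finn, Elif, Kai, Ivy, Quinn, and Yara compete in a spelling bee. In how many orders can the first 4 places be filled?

This is an ordered selection of 4 from 8: P(8,4).
That gives 8 × 7 × 6 × 5 = 1680.

1680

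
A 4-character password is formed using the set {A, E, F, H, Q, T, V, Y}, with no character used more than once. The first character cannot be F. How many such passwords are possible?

The first character has 8−1 = 7 choices (anything except F).
The remaining 3 characters are filled from the other 7 symbols without repetition: 7 × 6 × 5 = 210.
Total: 7 × 210 = 1470.

1470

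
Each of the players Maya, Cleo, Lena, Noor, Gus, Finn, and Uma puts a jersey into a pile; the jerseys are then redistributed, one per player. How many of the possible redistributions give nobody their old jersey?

1854

This is the derangement count D_7: permutations of 7 items with no fixed point.
By inclusion–exclusion this is Σ_{j=0}^{7} (−1)^j C(7,j)·(7−j)!.
Computing: 5040 − 5040 + 2520 − 840 + 210 − 42 + 7 − 1 = 1854.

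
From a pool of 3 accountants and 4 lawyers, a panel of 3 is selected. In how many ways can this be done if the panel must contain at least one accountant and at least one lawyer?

30

Unrestricted: C(7,3) = 35 ways to pick any 3 of the 7.
Selections missing a whole group: no accountants → C(4,3) = 4; no lawyers → C(3,3) = 1.
Both groups omitted at once is impossible, so 35 − 5 = 30.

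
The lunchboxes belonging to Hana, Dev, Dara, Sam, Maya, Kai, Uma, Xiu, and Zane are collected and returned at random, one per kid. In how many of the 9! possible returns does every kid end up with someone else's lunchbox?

133496

Let Aᵢ be the assignments in which kid i gets their own lunchbox. We want the size of the complement of A₁∪…∪A_9.
By inclusion–exclusion this is Σ_{j=0}^{9} (−1)^j C(9,j)·(9−j)!.
Computing: 362880 − 362880 + 181440 − 60480 + 15120 − 3024 + 504 − 72 + 9 − 1 = 133496.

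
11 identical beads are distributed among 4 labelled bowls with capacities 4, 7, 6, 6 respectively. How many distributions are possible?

Ignoring the caps, the number of non-negative solutions to x_1+…+x_4 = 11 is C(14,3) = 364.
Subtract solutions that violate a single cap (substitute x_i' = x_i − (cap_i+1)): x_1 ≥ 5 gives C(9,3) = 84; x_2 ≥ 8 gives C(6,3) = 20; x_3 ≥ 7 gives C(7,3) = 35; x_4 ≥ 7 gives C(7,3) = 35. Together 174.
No two caps can be exceeded simultaneously, so the pair terms are all 0.
By inclusion–exclusion the count is 364 − 174 + 0 = 190.

190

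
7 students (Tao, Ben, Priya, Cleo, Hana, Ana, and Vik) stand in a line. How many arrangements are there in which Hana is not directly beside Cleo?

3600

There are 7! = 5040 arrangements in all. If Hana and Cleo are adjacent, merging them into one block gives 2·(6)! = 1440 arrangements.
Complementary counting: 5040 − 1440 = 3600.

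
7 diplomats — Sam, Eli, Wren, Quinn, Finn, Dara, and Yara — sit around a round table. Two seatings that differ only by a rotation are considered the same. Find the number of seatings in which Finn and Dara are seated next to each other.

Treat {Finn, Dara} as one unit (2 internal orders) and seat the resulting 6 units around the table: (5)! circular arrangements.
So 2 × (5)! = 2 × 120 = 240.

240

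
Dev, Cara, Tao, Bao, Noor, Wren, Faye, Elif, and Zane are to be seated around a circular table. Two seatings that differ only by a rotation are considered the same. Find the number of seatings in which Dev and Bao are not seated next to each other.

30240

Without the restriction there are (8)! = 40320 seatings.
Those with Dev next to Bao: fuse the pair into one unit and seat 8 units around a circle — 2·(7)! = 10080.
Subtracting, 40320 − 10080 = 30240.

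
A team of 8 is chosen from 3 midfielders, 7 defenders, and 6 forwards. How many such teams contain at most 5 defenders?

Split by how many defenders are chosen (0 through 5).
Sum: C(7,0)·C(9,8) + C(7,1)·C(9,7) + C(7,2)·C(9,6) + C(7,3)·C(9,5) + C(7,4)·C(9,4) + C(7,5)·C(9,3) = 9 + 252 + 1764 + 4410 + 4410 + 1764 = 12609.

12609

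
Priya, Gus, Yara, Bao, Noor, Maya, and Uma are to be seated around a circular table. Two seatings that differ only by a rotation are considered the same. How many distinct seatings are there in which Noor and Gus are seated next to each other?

240

Treat {Noor, Gus} as one unit (2 internal orders) and seat the resulting 6 units around the table: (5)! circular arrangements.
So 2 × (5)! = 2 × 120 = 240.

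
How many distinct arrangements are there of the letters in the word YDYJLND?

The 7 letters of YDYJLND have repeats: D appearing twice and Y appearing twice.
So there are 7! / (2!·2!) = 1260 distinguishable arrangements.

1260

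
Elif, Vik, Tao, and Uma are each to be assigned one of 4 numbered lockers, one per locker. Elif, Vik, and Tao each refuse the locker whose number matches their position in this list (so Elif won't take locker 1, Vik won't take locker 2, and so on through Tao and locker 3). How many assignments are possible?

Let Aᵢ (for i ∈ {1, 2, 3}) be the placements that put person i in their forbidden locker. Any j of these fix j positions, leaving (4−j)! ways to fill the rest, and there are C(3,j) ways to pick which j.
By inclusion–exclusion, the number of valid placements is Σ_{j=0}^{3} (−1)^j C(3,j)·(4−j)!.
Computing: 24 − 18 + 6 − 1 = 11.

11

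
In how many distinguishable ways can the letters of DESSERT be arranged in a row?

1260

DESSERT has 7 letters with E appearing twice and S appearing twice.
The number of distinct arrangements is 7!/(2!·2!) = 5040/4 = 1260.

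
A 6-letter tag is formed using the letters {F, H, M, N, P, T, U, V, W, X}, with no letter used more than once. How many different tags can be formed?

With no repetition, fill the 6 letters in order: 10 choices, then 9, down to 5.
10 × 9 × 8 × 7 × 6 × 5 = 151200.

151200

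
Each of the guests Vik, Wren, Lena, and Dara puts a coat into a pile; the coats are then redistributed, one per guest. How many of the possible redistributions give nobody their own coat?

Let Aᵢ be the assignments in which guest i gets their own coat. We want the size of the complement of A₁∪…∪A_4.
By inclusion–exclusion this is Σ_{j=0}^{4} (−1)^j C(4,j)·(4−j)!.
Computing: 24 − 24 + 12 − 4 + 1 = 9.

9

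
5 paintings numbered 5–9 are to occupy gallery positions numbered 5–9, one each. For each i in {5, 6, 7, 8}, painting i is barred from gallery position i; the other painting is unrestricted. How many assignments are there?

53

Let Aᵢ (for 5 ≤ i ≤ 8) be the placements that put painting i in its forbidden gallery position. Any j of these fix j positions, leaving (5−j)! ways to fill the rest, and there are C(4,j) ways to pick which j.
By inclusion–exclusion, the number of valid placements is Σ_{j=0}^{4} (−1)^j C(4,j)·(5−j)!.
Computing: 120 − 96 + 36 − 8 + 1 = 53.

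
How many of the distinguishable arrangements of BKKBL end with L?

Fix L in the last position and arrange the remaining 4 letters.
Those 4 letters have B appearing twice and K appearing twice, giving (4)!/(2!·2!) = 6.

6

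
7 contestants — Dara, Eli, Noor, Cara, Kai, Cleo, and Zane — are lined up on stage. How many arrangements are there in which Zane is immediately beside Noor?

Glue Zane and Noor into one block (2 internal orders), leaving 6 units to arrange in a row.
That gives 2 × 6! = 2 × 720 = 1440.

1440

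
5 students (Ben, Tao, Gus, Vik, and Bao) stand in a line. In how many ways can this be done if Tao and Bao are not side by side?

72

There are 5! = 120 arrangements in all. If Tao and Bao are adjacent, merging them into one block gives 2·(4)! = 48 arrangements.
So 120 − 48 = 72 arrangements keep them apart.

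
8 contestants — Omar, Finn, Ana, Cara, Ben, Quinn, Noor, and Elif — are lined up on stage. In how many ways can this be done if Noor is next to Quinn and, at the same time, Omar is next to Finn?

Treat {Noor,Quinn} as one block (2 orders) and {Omar,Finn} as another (2 orders).
That leaves 6 units to arrange: 2 × 2 × 6! = 4 × 720 = 2880.

2880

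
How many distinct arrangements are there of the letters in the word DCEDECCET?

5040

Letter multiplicities in DCEDECCET: C×3, D×2, E×3, T×1.
Dividing 9! = 362880 by 3!·3!·2! = 72 for the repeated letters gives 5040.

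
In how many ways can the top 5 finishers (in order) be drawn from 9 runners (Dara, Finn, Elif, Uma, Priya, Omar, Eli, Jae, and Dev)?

15120

This is an ordered selection of 5 from 9: P(9,5).
That gives 9 × 8 × 7 × 6 × 5 = 15120.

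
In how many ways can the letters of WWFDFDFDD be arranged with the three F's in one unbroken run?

Treat the 3 copies of F as a single block. The multiset to arrange is then {FFF, D, D, D, D, W, W}, 7 items in all.
That gives (7)!/(4!·2!) = 105 arrangements.

105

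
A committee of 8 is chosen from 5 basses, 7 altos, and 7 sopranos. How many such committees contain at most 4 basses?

75218

Split by how many basses are chosen (0 through 4).
Sum: C(5,0)·C(14,8) + C(5,1)·C(14,7) + C(5,2)·C(14,6) + C(5,3)·C(14,5) + C(5,4)·C(14,4) = 3003 + 17160 + 30030 + 20020 + 5005 = 75218.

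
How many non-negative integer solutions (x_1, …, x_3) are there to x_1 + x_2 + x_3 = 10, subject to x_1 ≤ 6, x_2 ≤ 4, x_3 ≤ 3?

Without the upper bounds there are C(12,2) = 66 ways to split 10 among 3 variables.
Subtract solutions that violate a single cap (substitute x_i' = x_i − (cap_i+1)): x_1 ≥ 7 gives C(5,2) = 10; x_2 ≥ 5 gives C(7,2) = 21; x_3 ≥ 4 gives C(8,2) = 28. Together 59.
Add back pairs where two caps are both exceeded: 0 + 0 + 3 = 3.
By inclusion–exclusion the count is 66 − 59 + 3 = 10.

10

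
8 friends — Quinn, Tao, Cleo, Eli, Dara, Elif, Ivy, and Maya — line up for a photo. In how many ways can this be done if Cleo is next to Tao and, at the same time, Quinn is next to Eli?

Treat {Cleo,Tao} as one block (2 orders) and {Quinn,Eli} as another (2 orders).
That leaves 6 units to arrange: 2 × 2 × 6! = 4 × 720 = 2880.

2880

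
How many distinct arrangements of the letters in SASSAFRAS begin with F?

Fix F in the first position and arrange the remaining 8 letters.
Those 8 letters have A appearing 3 times and S appearing 4 times, giving (8)!/(4!·3!) = 280.

280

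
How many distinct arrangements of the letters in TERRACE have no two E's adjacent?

900

There are 7!/(2!·2!) = 1260 arrangements of TERRACE in total.
If the two E's are adjacent, glue them into one block, leaving 6 items to arrange: (6)!/(2!) = 360 ways.
Hence 1260 − 360 = 900.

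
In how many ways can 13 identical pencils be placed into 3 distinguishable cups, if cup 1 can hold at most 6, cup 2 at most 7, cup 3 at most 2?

6

By stars and bars, unrestricted non-negative solutions to x_1+…+x_3 = 13 number C(13+2,2) = 105.
Subtract solutions that violate a single cap (substitute x_i' = x_i − (cap_i+1)): x_1 ≥ 7 gives C(8,2) = 28; x_2 ≥ 8 gives C(7,2) = 21; x_3 ≥ 3 gives C(12,2) = 66. Together 115.
Add back pairs where two caps are both exceeded: 0 + 10 + 6 = 16.
By inclusion–exclusion the count is 105 − 115 + 16 = 6.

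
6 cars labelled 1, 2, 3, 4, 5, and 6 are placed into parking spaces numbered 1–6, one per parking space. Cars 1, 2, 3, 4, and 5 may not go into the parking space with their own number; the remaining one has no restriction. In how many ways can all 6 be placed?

309

Let Aᵢ (for 1 ≤ i ≤ 5) be the placements that put car i in its forbidden parking space. Any j of these fix j positions, leaving (6−j)! ways to fill the rest, and there are C(5,j) ways to pick which j.
By inclusion–exclusion, the number of valid placements is Σ_{j=0}^{5} (−1)^j C(5,j)·(6−j)!.
Computing: 720 − 600 + 240 − 60 + 10 − 1 = 309.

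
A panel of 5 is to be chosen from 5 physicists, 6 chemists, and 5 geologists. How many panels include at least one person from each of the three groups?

Unrestricted: C(16,5) = 4368 ways to pick any 5 of the 16.
Subtract selections that omit an entire group: no physicists → C(11,5) = 462; no chemists → C(10,5) = 252; no geologists → C(11,5) = 462.
Add back selections omitting two groups (i.e. drawn from a single group): C(5,5) + C(6,5) + C(5,5) = 8.
By inclusion–exclusion: 4368 − 1176 + 8 = 3200.

3200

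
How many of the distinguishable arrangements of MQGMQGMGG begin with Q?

280

Fix Q in the first position and arrange the remaining 8 letters.
Those 8 letters have G appearing 4 times and M appearing 3 times, giving (8)!/(4!·3!) = 280.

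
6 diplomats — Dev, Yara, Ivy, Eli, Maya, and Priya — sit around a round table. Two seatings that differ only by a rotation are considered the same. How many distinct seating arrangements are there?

Around a circle, 6 distinct people have 6!/6 = (5)! = 120 rotationally distinct seatings.

120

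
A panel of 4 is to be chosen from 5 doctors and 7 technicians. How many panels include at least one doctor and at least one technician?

With no constraint there are C(12,4) = 495 possible selections.
Subtract selections that omit an entire group: no doctors → C(7,4) = 35; no technicians → C(5,4) = 5.
Both groups omitted at once is impossible, so 495 − 40 = 455.

455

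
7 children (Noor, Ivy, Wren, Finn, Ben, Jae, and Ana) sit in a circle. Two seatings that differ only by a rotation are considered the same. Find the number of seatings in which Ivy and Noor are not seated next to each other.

All circular seatings of 7 people number (6)! = 720.
Those with Ivy next to Noor: fuse the pair into one unit and seat 6 units around a circle — 2·(5)! = 240.
Subtracting, 720 − 240 = 480.

480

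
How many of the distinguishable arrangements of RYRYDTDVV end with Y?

5040

Fix Y in the last position and arrange the remaining 8 letters.
Those 8 letters have D appearing twice, R appearing twice, and V appearing twice, giving (8)!/(2!·2!·2!) = 5040.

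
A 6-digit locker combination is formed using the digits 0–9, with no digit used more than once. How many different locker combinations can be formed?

151200

With no repetition, fill the 6 digits in order: 10 choices, then 9, down to 5.
10 × 9 × 8 × 7 × 6 × 5 = 151200.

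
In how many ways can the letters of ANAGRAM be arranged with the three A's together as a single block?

120

Treat the 3 copies of A as a single block. The multiset to arrange is then {AAA, G, M, N, R}, 5 items in all.
All 5 items are distinct, so there are (5)! = 120 arrangements.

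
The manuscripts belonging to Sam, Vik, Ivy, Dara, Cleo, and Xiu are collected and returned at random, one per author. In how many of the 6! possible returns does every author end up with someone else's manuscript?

265

Count assignments avoiding every fixed point. For any j of the 6 authors fixed to their own manuscript, the other 6−j can be arranged in (6−j)! ways.
By inclusion–exclusion this is Σ_{j=0}^{6} (−1)^j C(6,j)·(6−j)!.
Computing: 720 − 720 + 360 − 120 + 30 − 6 + 1 = 265.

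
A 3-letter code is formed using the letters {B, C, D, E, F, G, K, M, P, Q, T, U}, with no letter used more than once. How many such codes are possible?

This is a permutation of 3 out of 12: P(12,3) = 12!/9!.
12 × 11 × 10 = 1320.

1320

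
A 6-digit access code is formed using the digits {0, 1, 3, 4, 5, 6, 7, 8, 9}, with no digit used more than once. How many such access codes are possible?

This is a permutation of 6 out of 9: P(9,6) = 9!/3!.
That product is 9 × 8 × 7 × 6 × 5 × 4 = 60480.

60480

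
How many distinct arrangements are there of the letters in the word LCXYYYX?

The 7 letters of LCXYYYX have repeats: X appearing twice and Y appearing 3 times.
Dividing 7! = 5040 by 3!·2! = 12 for the repeated letters gives 420.

420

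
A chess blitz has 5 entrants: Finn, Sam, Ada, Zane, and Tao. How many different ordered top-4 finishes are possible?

120

There are 5 choices for 1st place, 4 for 2nd, and so on down to 2 for position 4.
That gives 5 × 4 × 3 × 2 = 120.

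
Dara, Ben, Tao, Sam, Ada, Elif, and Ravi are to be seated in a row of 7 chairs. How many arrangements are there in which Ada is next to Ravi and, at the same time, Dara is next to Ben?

480

Treat {Ada,Ravi} as one block (2 orders) and {Dara,Ben} as another (2 orders).
That leaves 5 units to arrange: 2 × 2 × 5! = 4 × 120 = 480.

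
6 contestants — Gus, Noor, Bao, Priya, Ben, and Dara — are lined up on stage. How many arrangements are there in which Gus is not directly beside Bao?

480

There are 6! = 720 arrangements in all. If Gus and Bao are adjacent, merging them into one block gives 2·(5)! = 240 arrangements.
So 720 − 240 = 480 arrangements keep them apart.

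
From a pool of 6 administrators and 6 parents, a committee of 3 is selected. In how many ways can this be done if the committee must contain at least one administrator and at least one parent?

180

Unrestricted: C(12,3) = 220 ways to pick any 3 of the 12.
Selections missing a whole group: no administrators → C(6,3) = 20; no parents → C(6,3) = 20.
Both groups omitted at once is impossible, so 220 − 40 = 180.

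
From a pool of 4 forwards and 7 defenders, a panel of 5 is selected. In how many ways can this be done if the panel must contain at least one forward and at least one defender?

With no constraint there are C(11,5) = 462 possible selections.
Selections missing a whole group: no forwards → C(7,5) = 21; no defenders → C(4,5) = 0.
Both groups omitted at once is impossible, so 462 − 21 = 441.

441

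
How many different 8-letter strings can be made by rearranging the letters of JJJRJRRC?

Letter multiplicities in JJJRJRRC: C×1, J×4, R×3.
So there are 8! / (4!·3!) = 280 distinguishable arrangements.

280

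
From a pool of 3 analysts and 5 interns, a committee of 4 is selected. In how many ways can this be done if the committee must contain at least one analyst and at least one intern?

Unrestricted: C(8,4) = 70 ways to pick any 4 of the 8.
Selections missing a whole group: no analysts → C(5,4) = 5; no interns → C(3,4) = 0.
Both groups omitted at once is impossible, so 70 − 5 = 65.

65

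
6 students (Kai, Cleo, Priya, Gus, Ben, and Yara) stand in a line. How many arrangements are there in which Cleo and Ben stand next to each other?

Treat {Cleo, Ben} as a single unit. There are 5 units to order, and the pair itself can be ordered 2 ways.
That gives 2 × 5! = 2 × 120 = 240.

240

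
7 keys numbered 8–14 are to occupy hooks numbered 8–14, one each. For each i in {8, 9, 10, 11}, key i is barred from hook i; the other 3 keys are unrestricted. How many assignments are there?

2790

Let Aᵢ (for 8 ≤ i ≤ 11) be the placements that put key i in its forbidden hook. Any j of these fix j positions, leaving (7−j)! ways to fill the rest, and there are C(4,j) ways to pick which j.
By inclusion–exclusion, the number of valid placements is Σ_{j=0}^{4} (−1)^j C(4,j)·(7−j)!.
Computing: 5040 − 2880 + 720 − 96 + 6 = 2790.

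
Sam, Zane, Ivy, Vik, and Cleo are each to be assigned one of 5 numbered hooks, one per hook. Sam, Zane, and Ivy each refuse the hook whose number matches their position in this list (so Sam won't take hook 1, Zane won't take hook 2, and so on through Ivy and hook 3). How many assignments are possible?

Let Aᵢ (for i ∈ {1, 2, 3}) be the placements that put person i in their forbidden hook. Any j of these fix j positions, leaving (5−j)! ways to fill the rest, and there are C(3,j) ways to pick which j.
By inclusion–exclusion, the number of valid placements is Σ_{j=0}^{3} (−1)^j C(3,j)·(5−j)!.
Computing: 120 − 72 + 18 − 2 = 64.

64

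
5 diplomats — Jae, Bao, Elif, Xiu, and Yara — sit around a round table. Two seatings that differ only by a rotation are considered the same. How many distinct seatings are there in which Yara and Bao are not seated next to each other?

All circular seatings of 5 people number (4)! = 24.
Those with Yara next to Bao: fuse the pair into one unit and seat 4 units around a circle — 2·(3)! = 12.
Subtracting, 24 − 12 = 12.

12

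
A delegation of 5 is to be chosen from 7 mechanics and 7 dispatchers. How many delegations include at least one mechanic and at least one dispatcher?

Total 5-person selections from all 14: C(14,5) = 2002.
Selections missing a whole group: no mechanics → C(7,5) = 21; no dispatchers → C(7,5) = 21.
Both groups omitted at once is impossible, so 2002 − 42 = 1960.

1960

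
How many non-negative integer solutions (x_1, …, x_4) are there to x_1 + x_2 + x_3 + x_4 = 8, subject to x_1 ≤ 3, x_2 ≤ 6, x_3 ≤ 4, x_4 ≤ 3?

72

Without the upper bounds there are C(11,3) = 165 ways to split 8 among 4 variables.
Subtract solutions that violate a single cap (substitute x_i' = x_i − (cap_i+1)): x_1 ≥ 4 gives C(7,3) = 35; x_2 ≥ 7 gives C(4,3) = 4; x_3 ≥ 5 gives C(6,3) = 20; x_4 ≥ 4 gives C(7,3) = 35. Together 94.
Add back pairs where two caps are both exceeded: 0 + 0 + 1 + 0 + 0 + 0 = 1.
By inclusion–exclusion the count is 165 − 94 + 1 = 72.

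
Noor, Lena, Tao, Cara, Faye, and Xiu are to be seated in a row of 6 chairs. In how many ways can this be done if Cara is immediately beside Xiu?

Glue Cara and Xiu into one block (2 internal orders), leaving 5 units to arrange in a row.
So the count is 2·(5)! = 240.

240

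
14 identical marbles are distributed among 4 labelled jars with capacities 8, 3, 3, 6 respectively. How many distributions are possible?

64

Ignoring the caps, the number of non-negative solutions to x_1+…+x_4 = 14 is C(17,3) = 680.
Subtract solutions that violate a single cap (substitute x_i' = x_i − (cap_i+1)): x_1 ≥ 9 gives C(8,3) = 56; x_2 ≥ 4 gives C(13,3) = 286; x_3 ≥ 4 gives C(13,3) = 286; x_4 ≥ 7 gives C(10,3) = 120. Together 748.
Add back pairs where two caps are both exceeded: 4 + 4 + 0 + 84 + 20 + 20 = 132.
By inclusion–exclusion the count is 680 − 748 + 132 = 64.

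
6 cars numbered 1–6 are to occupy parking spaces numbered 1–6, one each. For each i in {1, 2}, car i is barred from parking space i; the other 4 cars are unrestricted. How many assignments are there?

504

Let Aᵢ (for i ∈ {1, 2}) be the placements that put car i in its forbidden parking space. Any j of these fix j positions, leaving (6−j)! ways to fill the rest, and there are C(2,j) ways to pick which j.
By inclusion–exclusion, the number of valid placements is Σ_{j=0}^{2} (−1)^j C(2,j)·(6−j)!.
Computing: 720 − 240 + 24 = 504.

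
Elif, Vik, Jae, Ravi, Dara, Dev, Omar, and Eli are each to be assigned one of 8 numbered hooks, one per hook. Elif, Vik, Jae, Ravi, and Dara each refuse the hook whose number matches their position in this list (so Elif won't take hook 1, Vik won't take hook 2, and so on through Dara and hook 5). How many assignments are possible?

21234

Let Aᵢ (for 1 ≤ i ≤ 5) be the placements that put person i in their forbidden hook. Any j of these fix j positions, leaving (8−j)! ways to fill the rest, and there are C(5,j) ways to pick which j.
By inclusion–exclusion, the number of valid placements is Σ_{j=0}^{5} (−1)^j C(5,j)·(8−j)!.
Computing: 40320 − 25200 + 7200 − 1200 + 120 − 6 = 21234.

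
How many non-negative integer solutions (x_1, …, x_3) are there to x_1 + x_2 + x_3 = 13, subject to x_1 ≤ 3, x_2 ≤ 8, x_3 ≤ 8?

Ignoring the caps, the number of non-negative solutions to x_1+…+x_3 = 13 is C(15,2) = 105.
Subtract solutions that violate a single cap (substitute x_i' = x_i − (cap_i+1)): x_1 ≥ 4 gives C(11,2) = 55; x_2 ≥ 9 gives C(6,2) = 15; x_3 ≥ 9 gives C(6,2) = 15. Together 85.
Add back pairs where two caps are both exceeded: 1 + 1 + 0 = 2.
By inclusion–exclusion the count is 105 − 85 + 2 = 22.

22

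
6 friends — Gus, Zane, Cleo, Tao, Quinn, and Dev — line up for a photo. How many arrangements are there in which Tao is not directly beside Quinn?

480

Of the 6! = 720 arrangements, those with Tao and Quinn adjacent number 2 × 5! = 240 (treat the pair as a block with 2 internal orders).
Complementary counting: 720 − 240 = 480.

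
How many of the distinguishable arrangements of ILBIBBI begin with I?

60

Fix I in the first position and arrange the remaining 6 letters.
Those 6 letters have B appearing 3 times and I appearing twice, giving (6)!/(3!·2!) = 60.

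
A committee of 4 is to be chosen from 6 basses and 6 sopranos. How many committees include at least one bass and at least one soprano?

465

Total 4-person selections from all 12: C(12,4) = 495.
Subtract selections that omit an entire group: no basses → C(6,4) = 15; no sopranos → C(6,4) = 15.
Both groups omitted at once is impossible, so 495 − 30 = 465.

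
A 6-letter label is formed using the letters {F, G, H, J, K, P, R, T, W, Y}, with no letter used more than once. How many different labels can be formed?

151200

This is a permutation of 6 out of 10: P(10,6) = 10!/4!.
10 × 9 × 8 × 7 × 6 × 5 = 151200.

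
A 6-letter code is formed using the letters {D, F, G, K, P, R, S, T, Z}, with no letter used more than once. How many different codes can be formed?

60480

With no repetition, fill the 6 letters in order: 9 choices, then 8, down to 4.
9 × 8 × 7 × 6 × 5 × 4 = 60480.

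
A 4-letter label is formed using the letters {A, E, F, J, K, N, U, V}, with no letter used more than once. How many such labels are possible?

1680

This is a permutation of 4 out of 8: P(8,4) = 8!/4!.
That product is 8 × 7 × 6 × 5 = 1680.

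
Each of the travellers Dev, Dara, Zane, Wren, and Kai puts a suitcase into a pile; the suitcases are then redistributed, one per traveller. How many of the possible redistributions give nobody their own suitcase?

Let Aᵢ be the assignments in which traveller i gets their own suitcase. We want the size of the complement of A₁∪…∪A_5.
By inclusion–exclusion this is Σ_{j=0}^{5} (−1)^j C(5,j)·(5−j)!.
Computing: 120 − 120 + 60 − 20 + 5 − 1 = 44.

44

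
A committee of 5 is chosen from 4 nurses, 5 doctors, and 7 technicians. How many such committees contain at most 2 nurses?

4092

Split by how many nurses are chosen (0 through 2).
Sum: C(4,0)·C(12,5) + C(4,1)·C(12,4) + C(4,2)·C(12,3) = 792 + 1980 + 1320 = 4092.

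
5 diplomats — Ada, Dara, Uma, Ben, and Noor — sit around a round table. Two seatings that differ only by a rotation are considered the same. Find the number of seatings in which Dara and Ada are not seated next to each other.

12

All circular seatings of 5 people number (4)! = 24.
Those with Dara next to Ada: fuse the pair into one unit and seat 4 units around a circle — 2·(3)! = 12.
Subtracting, 24 − 12 = 12.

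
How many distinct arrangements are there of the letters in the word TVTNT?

20

TVTNT has 5 letters with T appearing 3 times.
The number of distinct arrangements is 5!/(3!) = 120/6 = 20.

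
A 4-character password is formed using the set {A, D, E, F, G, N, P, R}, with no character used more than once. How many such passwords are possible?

With no repetition, fill the 4 characters in order: 8 choices, then 7, down to 5.
That product is 8 × 7 × 6 × 5 = 1680.

1680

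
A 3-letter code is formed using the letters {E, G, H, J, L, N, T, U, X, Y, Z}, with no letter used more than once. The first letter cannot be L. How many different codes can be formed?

900

The first letter has 11−1 = 10 choices (anything except L).
The remaining 2 letters are filled from the other 10 symbols without repetition: 10 × 9 = 90.
Total: 10 × 90 = 900.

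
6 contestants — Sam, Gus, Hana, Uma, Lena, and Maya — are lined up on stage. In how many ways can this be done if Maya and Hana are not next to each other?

480

There are 6! = 720 arrangements in all. If Maya and Hana are adjacent, merging them into one block gives 2·(5)! = 240 arrangements.
Complementary counting: 720 − 240 = 480.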